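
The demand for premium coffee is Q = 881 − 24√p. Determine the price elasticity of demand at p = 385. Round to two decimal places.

-0.57

At p = 385, Q = 410.086.
dQ/dp = −24/(2√p) = −24/(2·19.6214).
Point elasticity E = (dQ/dp)·(p/Q) = -0.6116 × 385/410.086 ≈ -0.57.
|E| < 1, so demand is inelastic at this price.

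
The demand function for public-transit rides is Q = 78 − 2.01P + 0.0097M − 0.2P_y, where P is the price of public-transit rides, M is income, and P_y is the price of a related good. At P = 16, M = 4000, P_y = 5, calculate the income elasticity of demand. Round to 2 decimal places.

Q = 78 − 2.01(16) + 0.0097(4000) − 0.2(5) = 78 − 32.16 + 38.8 − 1 = 83.64.
∂Q/∂M = +0.0097, so E_I = 0.0097·(4000/83.64) ≈ 0.46.
E_I ∈ (0,1): normal good (necessity).

0.46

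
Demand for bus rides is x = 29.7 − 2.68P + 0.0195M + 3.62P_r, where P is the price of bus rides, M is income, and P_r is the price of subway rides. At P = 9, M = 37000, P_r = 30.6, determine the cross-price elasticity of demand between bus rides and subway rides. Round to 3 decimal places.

0.132

Substituting, x = 29.7 − 2.68(9) + 0.0195(37000) + 3.62(30.6) = 29.7 − 24.12 + 721.5 + 110.772 = 837.852.
∂x/∂P_r = +3.62, so E_xy = 3.62·(30.6/837.852) ≈ 0.132.
E_xy > 0: the goods are substitutes.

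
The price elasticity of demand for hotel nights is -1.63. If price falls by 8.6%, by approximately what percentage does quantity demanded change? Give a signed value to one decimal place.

14.0

%ΔQ ≈ E × %ΔP = (-1.63) × (-8.6%) ≈ 14.0%.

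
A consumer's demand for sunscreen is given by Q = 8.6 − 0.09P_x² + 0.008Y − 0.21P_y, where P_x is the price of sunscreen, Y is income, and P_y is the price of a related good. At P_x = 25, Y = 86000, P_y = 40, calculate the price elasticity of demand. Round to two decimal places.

At the given point, Q = 8.6 − 0.09(25)² + 0.008(86000) − 0.21(40) = 8.6 − 56.25 + 688 − 8.4 = 631.95.
∂Q/∂P_x = −2·0.09·P_x = -4.5, so E_p = -4.5·(25/631.95) ≈ -0.18.
|E_p| < 1: demand is inelastic.

-0.18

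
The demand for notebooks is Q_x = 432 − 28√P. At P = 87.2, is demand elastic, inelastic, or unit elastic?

inelastic

At P = 87.2, Q_x = 170.5334.
dQ_x/dP = −28/(2√P) = −28/(2·9.3381).
Point elasticity E = (dQ_x/dP)·(P/Q_x) = -1.4992 × 87.2/170.5334 ≈ -0.767.
|E| ≈ 0.767 < 1, so demand is inelastic.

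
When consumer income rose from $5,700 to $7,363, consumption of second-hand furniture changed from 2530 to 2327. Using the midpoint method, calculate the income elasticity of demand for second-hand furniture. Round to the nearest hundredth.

-0.33

%ΔQ = (2327 − 2530)/[(2530+2327)/2] = -203/2428.5 ≈ -0.0836.
%ΔI = (7,363 − 5,700)/[(5,700+7,363)/2] = 1663/6531.5 ≈ 0.2546.
E_I = %ΔQ/%ΔI ≈ -0.33.
E_I < 0: inferior good.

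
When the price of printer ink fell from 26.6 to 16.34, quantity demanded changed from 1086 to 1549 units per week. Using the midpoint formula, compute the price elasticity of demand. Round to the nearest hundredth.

-0.74

%Δq = (1549 − 1086)/[(1086 + 1549)/2] = 463/1317.5 ≈ 0.3514.
%ΔP = (16.34 − 26.6)/[(26.6 + 16.34)/2] = -10.26/21.47 ≈ -0.4779.
Arc elasticity E = %Δq/%ΔP ≈ 0.3514/-0.4779 ≈ -0.74.
|E| < 1: demand is inelastic over this range.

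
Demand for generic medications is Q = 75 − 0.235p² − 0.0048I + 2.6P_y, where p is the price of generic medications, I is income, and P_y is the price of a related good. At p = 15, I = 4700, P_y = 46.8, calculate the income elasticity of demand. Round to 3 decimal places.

Evaluating quantity at (p, I, P_y) gives Q = 75 − 0.235(15)² − 0.0048(4700) + 2.6(46.8) = 75 − 52.875 − 22.56 + 121.68 = 121.245.
∂Q/∂I = −0.0048, so E_I = -0.0048·(4700/121.245) ≈ -0.186.
E_I < 0: inferior good.

-0.186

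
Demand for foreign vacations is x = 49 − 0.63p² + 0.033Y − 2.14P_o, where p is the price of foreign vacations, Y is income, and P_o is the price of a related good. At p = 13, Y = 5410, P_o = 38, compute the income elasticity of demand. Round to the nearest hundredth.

4.49

At the given point, x = 49 − 0.63(13)² + 0.033(5410) − 2.14(38) = 49 − 106.47 + 178.53 − 81.32 = 39.74.
∂x/∂Y = +0.033, so E_I = 0.033·(5410/39.74) ≈ 4.49.
E_I > 1: normal good (luxury).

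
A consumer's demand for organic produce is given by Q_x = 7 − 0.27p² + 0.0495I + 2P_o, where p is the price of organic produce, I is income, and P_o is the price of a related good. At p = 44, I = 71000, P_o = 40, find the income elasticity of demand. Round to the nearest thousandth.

1.142

At the given point, Q_x = 7 − 0.27(44)² + 0.0495(71000) + 2(40) = 7 − 522.72 + 3514.5 + 80 = 3078.78.
∂Q_x/∂I = +0.0495, so E_I = 0.0495·(71000/3078.78) ≈ 1.142.
E_I > 1: normal good (luxury).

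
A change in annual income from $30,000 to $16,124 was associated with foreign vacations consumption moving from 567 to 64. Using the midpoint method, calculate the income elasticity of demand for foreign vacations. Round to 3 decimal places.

%ΔQ = (64 − 567)/[(567+64)/2] = -503/315.5 ≈ -1.5943.
%ΔM = (16,124 − 30,000)/[(30,000+16,124)/2] = -13876/23062 ≈ -0.6017.
E_I = %ΔQ/%ΔM ≈ 2.650.
E_I > 1: normal good (luxury).

2.650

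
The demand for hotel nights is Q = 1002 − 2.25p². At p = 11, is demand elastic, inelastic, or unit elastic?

At p = 11, Q = 729.75.
dQ/dp = −2·2.25·p = −49.5.
Point elasticity E = (dQ/dp)·(p/Q) = -49.5 × 11/729.75 ≈ -0.746.
|E| ≈ 0.746 < 1, so demand is inelastic.

inelastic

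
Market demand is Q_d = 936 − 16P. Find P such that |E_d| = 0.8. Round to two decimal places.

Set −bP/(a − bP) = −0.8 ⇒ bP = 0.8(a − bP) ⇒ bP(1+0.8) = 0.8·a.
P = 0.8·936/(16·1.8) = 26.00.

26.00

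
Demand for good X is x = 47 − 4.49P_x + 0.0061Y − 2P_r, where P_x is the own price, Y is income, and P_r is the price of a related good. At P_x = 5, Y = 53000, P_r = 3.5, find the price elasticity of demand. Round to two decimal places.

Substituting, x = 47 − 4.49(5) + 0.0061(53000) − 2(3.5) = 47 − 22.45 + 323.3 − 7 = 340.85.
∂x/∂P_x = −4.49, so E_p = (−4.49)·(5/340.85) ≈ -0.07.
|E_p| < 1: demand is inelastic.

-0.07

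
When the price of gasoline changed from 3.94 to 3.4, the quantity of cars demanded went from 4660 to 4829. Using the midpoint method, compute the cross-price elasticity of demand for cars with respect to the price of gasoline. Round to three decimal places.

%ΔQ_x = (4829 − 4660)/[(4660+4829)/2] = 169/4744.5 ≈ 0.0356.
%ΔP_y = (3.4 − 3.94)/[(3.94+3.4)/2] ≈ -0.1471.
E_xy = 0.0356/-0.1471 ≈ -0.242.
E_xy < 0, so cars and gasoline are complements.

-0.242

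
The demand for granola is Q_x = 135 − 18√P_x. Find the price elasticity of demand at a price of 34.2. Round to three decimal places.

-1.770

At P_x = 34.2, Q_x = 29.7346.
dQ_x/dP_x = −18/(2√P_x) = −18/(2·5.8481).
Point elasticity E = (dQ_x/dP_x)·(P_x/Q_x) = -1.539 × 34.2/29.7346 ≈ -1.770.
|E| > 1, so demand is elastic at this price.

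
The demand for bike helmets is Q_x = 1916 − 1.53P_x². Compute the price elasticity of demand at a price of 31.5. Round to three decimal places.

At P_x = 31.5, Q_x = 397.8575.
dQ_x/dP_x = −2·1.53·P_x = −96.39.
Point elasticity E = (dQ_x/dP_x)·(P_x/Q_x) = -96.39 × 31.5/397.8575 ≈ -7.632.
|E| > 1, so demand is elastic at this price.

-7.632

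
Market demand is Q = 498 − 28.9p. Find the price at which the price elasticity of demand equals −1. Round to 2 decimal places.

For linear demand Q = a − bp, E = −bp/(a − bp). |E| = 1 ⇒ bp = a − bp ⇒ p = a/(2b).
p = 498/(2·28.9) ≈ 8.62.

8.62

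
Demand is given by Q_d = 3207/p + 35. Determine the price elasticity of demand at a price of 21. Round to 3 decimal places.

At p = 21, Q_d = 187.7143.
dQ_d/dp = −3207/p² = −7.2721.
Point elasticity E = (dQ_d/dp)·(p/Q_d) = -7.2721 × 21/187.7143 ≈ -0.814.
|E| < 1, so demand is inelastic at this price.

-0.814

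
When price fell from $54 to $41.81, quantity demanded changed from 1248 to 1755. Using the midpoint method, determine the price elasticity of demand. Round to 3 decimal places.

-1.327

%ΔQ = (1755 − 1248)/[(1248 + 1755)/2] = 507/1501.5 ≈ 0.3377.
%ΔP = (41.81 − 54)/[(54 + 41.81)/2] = -12.19/47.905 ≈ -0.2545.
Arc elasticity E = %ΔQ/%ΔP ≈ 0.3377/-0.2545 ≈ -1.327.
|E| > 1: demand is elastic over this range.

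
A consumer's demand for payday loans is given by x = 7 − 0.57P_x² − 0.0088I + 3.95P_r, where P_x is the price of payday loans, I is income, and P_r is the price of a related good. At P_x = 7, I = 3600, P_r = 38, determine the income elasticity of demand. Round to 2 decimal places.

First evaluate x: 7 − 0.57(7)² − 0.0088(3600) + 3.95(38) = 7 − 27.93 − 31.68 + 150.1 = 97.49.
∂x/∂I = −0.0088, so E_I = -0.0088·(3600/97.49) ≈ -0.32.
E_I < 0: inferior good.

-0.32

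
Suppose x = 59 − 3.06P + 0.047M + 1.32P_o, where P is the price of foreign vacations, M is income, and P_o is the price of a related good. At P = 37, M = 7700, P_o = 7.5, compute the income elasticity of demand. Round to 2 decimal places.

1.14

At the given point, x = 59 − 3.06(37) + 0.047(7700) + 1.32(7.5) = 59 − 113.22 + 361.9 + 9.9 = 317.58.
∂x/∂M = +0.047, so E_I = 0.047·(7700/317.58) ≈ 1.14.
E_I > 1: normal good (luxury).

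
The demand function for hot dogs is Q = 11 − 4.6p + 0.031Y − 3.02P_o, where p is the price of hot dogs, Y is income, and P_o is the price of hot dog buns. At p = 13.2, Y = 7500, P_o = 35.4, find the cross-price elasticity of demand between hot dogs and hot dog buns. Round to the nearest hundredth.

At the given point, Q = 11 − 4.6(13.2) + 0.031(7500) − 3.02(35.4) = 11 − 60.72 + 232.5 − 106.908 = 75.872.
∂Q/∂P_o = −3.02, so E_xy = -3.02·(35.4/75.872) ≈ -1.41.
E_xy < 0: the goods are complements.

-1.41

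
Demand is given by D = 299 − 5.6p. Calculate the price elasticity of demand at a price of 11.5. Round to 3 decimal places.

At p = 11.5, D = 234.6.
dD/dp = −5.6.
Point elasticity E = (dD/dp)·(p/D) = -5.6 × 11.5/234.6 ≈ -0.275.
|E| < 1, so demand is inelastic at this price.

-0.275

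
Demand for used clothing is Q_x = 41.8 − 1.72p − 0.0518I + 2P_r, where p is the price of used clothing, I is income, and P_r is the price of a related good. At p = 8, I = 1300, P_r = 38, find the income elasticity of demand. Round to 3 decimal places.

Evaluating quantity at (p, I, P_r) gives Q_x = 41.8 − 1.72(8) − 0.0518(1300) + 2(38) = 41.8 − 13.76 − 67.34 + 76 = 36.7.
∂Q_x/∂I = −0.0518, so E_I = -0.0518·(1300/36.7) ≈ -1.835.
E_I < 0: inferior good.

-1.835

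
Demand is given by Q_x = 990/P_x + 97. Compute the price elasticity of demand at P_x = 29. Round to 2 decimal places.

-0.26

At P_x = 29, Q_x = 131.1379.
dQ_x/dP_x = −990/P_x² = −1.1772.
Point elasticity E = (dQ_x/dP_x)·(P_x/Q_x) = -1.1772 × 29/131.1379 ≈ -0.26.
|E| < 1, so demand is inelastic at this price.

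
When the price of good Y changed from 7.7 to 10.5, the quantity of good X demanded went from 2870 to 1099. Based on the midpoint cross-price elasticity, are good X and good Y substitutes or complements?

%ΔQ_x = (1099 − 2870)/[(2870+1099)/2] = -1771/1984.5 ≈ -0.8924.
%ΔP_y = (10.5 − 7.7)/[(7.7+10.5)/2] ≈ 0.3077.
E_xy = -0.8924/0.3077 ≈ -2.900.
E_xy < 0, so the goods are complements.

complements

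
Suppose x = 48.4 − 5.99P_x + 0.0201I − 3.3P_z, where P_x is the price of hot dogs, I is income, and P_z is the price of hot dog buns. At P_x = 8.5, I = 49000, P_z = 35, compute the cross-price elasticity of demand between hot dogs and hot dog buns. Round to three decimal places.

-0.133

Evaluating quantity at (P_x, I, P_z) gives x = 48.4 − 5.99(8.5) + 0.0201(49000) − 3.3(35) = 48.4 − 50.915 + 984.9 − 115.5 = 866.885.
∂x/∂P_z = −3.3, so E_xy = -3.3·(35/866.885) ≈ -0.133.
E_xy < 0: the goods are complements.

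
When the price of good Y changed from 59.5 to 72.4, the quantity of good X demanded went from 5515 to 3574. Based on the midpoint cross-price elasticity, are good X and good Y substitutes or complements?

complements

%ΔQ_x = (3574 − 5515)/[(5515+3574)/2] = -1941/4544.5 ≈ -0.4271.
%ΔP_y = (72.4 − 59.5)/[(59.5+72.4)/2] ≈ 0.1956.
E_xy = -0.4271/0.1956 ≈ -2.184.
E_xy < 0, so the goods are complements.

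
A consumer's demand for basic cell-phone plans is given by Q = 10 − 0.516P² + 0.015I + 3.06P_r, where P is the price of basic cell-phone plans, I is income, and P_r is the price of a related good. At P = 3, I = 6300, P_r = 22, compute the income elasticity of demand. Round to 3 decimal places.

0.565

Q = 10 − 0.516(3)² + 0.015(6300) + 3.06(22) = 10 − 4.644 + 94.5 + 67.32 = 167.176.
∂Q/∂I = +0.015, so E_I = 0.015·(6300/167.176) ≈ 0.565.
E_I ∈ (0,1): normal good (necessity).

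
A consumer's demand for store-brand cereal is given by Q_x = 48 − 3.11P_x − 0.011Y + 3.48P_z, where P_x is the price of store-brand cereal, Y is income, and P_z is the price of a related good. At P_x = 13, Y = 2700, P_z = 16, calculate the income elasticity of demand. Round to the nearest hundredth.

-0.89

Substituting, Q_x = 48 − 3.11(13) − 0.011(2700) + 3.48(16) = 48 − 40.43 − 29.7 + 55.68 = 33.55.
∂Q_x/∂Y = −0.011, so E_I = -0.011·(2700/33.55) ≈ -0.89.
E_I < 0: inferior good.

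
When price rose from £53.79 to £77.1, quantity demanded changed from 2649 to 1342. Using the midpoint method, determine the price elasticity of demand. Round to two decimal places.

%Δq = (1342 − 2649)/[(2649 + 1342)/2] = -1307/1995.5 ≈ -0.6550.
%Δp = (77.1 − 53.79)/[(53.79 + 77.1)/2] = 23.31/65.445 ≈ 0.3562.
Arc elasticity E = %Δq/%Δp ≈ -0.6550/0.3562 ≈ -1.84.
|E| > 1: demand is elastic over this range.

-1.84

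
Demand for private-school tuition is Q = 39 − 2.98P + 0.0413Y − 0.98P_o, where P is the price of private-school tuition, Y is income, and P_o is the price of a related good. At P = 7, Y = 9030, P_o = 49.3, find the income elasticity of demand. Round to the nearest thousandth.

1.088

First evaluate Q: 39 − 2.98(7) + 0.0413(9030) − 0.98(49.3) = 39 − 20.86 + 372.939 − 48.314 = 342.765.
∂Q/∂Y = +0.0413, so E_I = 0.0413·(9030/342.765) ≈ 1.088.
E_I > 1: normal good (luxury).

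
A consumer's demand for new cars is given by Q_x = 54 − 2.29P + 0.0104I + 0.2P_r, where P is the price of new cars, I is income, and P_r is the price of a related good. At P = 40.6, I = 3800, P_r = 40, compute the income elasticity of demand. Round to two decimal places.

4.62

Evaluating quantity at (P, I, P_r) gives Q_x = 54 − 2.29(40.6) + 0.0104(3800) + 0.2(40) = 54 − 92.974 + 39.52 + 8 = 8.546.
∂Q_x/∂I = +0.0104, so E_I = 0.0104·(3800/8.546) ≈ 4.62.
E_I > 1: normal good (luxury).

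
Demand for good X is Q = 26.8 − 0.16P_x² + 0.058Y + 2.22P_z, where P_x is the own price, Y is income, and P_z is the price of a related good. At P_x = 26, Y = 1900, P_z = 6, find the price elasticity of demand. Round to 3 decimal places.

At the given point, Q = 26.8 − 0.16(26)² + 0.058(1900) + 2.22(6) = 26.8 − 108.16 + 110.2 + 13.32 = 42.16.
∂Q/∂P_x = −2·0.16·P_x = -8.32, so E_p = -8.32·(26/42.16) ≈ -5.131.
|E_p| > 1: demand is elastic.

-5.131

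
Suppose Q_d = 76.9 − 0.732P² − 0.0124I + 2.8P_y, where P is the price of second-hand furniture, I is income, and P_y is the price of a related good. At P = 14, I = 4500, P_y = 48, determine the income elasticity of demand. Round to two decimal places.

Substituting, Q_d = 76.9 − 0.732(14)² − 0.0124(4500) + 2.8(48) = 76.9 − 143.472 − 55.8 + 134.4 = 12.028.
∂Q_d/∂I = −0.0124, so E_I = -0.0124·(4500/12.028) ≈ -4.64.
E_I < 0: inferior good.

-4.64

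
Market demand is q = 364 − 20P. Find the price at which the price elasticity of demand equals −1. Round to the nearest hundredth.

For linear demand q = a − bP, E = −bP/(a − bP). |E| = 1 ⇒ bP = a − bP ⇒ P = a/(2b).
P = 364/(2·20) = 9.10.

9.10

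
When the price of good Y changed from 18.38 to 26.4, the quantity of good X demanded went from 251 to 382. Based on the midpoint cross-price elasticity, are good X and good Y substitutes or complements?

%ΔQ_x = (382 − 251)/[(251+382)/2] = 131/316.5 ≈ 0.4139.
%ΔP_y = (26.4 − 18.38)/[(18.38+26.4)/2] ≈ 0.3582.
E_xy = 0.4139/0.3582 ≈ 1.156.
E_xy > 0, so the goods are substitutes.

substitutes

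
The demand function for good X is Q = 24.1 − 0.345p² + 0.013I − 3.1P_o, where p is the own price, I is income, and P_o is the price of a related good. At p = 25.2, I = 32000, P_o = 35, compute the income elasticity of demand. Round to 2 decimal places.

Q = 24.1 − 0.345(25.2)² + 0.013(32000) − 3.1(35) = 24.1 − 219.0888 + 416 − 108.5 = 112.5112.
∂Q/∂I = +0.013, so E_I = 0.013·(32000/112.5112) ≈ 3.70.
E_I > 1: normal good (luxury).

3.70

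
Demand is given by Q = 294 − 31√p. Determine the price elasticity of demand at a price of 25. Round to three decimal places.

At p = 25, Q = 139.
dQ/dp = −31/(2√p) = −31/(2·5).
Point elasticity E = (dQ/dp)·(p/Q) = -3.1 × 25/139 ≈ -0.558.
|E| < 1, so demand is inelastic at this price.

-0.558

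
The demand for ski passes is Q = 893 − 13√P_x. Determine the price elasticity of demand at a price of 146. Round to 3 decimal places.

-0.107

At P_x = 146, Q = 735.9204.
dQ/dP_x = −13/(2√P_x) = −13/(2·12.083).
Point elasticity E = (dQ/dP_x)·(P_x/Q) = -0.5379 × 146/735.9204 ≈ -0.107.
|E| < 1, so demand is inelastic at this price.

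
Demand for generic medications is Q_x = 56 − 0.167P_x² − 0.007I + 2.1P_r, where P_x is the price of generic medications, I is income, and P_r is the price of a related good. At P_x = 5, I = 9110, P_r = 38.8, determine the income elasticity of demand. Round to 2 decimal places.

First evaluate Q_x: 56 − 0.167(5)² − 0.007(9110) + 2.1(38.8) = 56 − 4.175 − 63.77 + 81.48 = 69.535.
∂Q_x/∂I = −0.007, so E_I = -0.007·(9110/69.535) ≈ -0.92.
E_I < 0: inferior good.

-0.92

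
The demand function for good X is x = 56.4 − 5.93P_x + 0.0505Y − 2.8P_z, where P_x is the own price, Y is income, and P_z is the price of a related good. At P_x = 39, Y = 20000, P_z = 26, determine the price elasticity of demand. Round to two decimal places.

At the given point, x = 56.4 − 5.93(39) + 0.0505(20000) − 2.8(26) = 56.4 − 231.27 + 1010 − 72.8 = 762.33.
∂x/∂P_x = −5.93, so E_p = (−5.93)·(39/762.33) ≈ -0.30.
|E_p| < 1: demand is inelastic.

-0.30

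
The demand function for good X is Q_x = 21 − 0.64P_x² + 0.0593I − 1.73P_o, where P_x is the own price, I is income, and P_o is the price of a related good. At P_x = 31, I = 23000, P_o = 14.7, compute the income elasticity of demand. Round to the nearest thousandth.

1.832

First evaluate Q_x: 21 − 0.64(31)² + 0.0593(23000) − 1.73(14.7) = 21 − 615.04 + 1363.9 − 25.431 = 744.429.
∂Q_x/∂I = +0.0593, so E_I = 0.0593·(23000/744.429) ≈ 1.832.
E_I > 1: normal good (luxury).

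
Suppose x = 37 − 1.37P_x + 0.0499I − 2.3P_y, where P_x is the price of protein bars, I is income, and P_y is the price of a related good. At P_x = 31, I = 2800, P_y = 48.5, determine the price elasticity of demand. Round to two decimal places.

Evaluating quantity at (P_x, I, P_y) gives x = 37 − 1.37(31) + 0.0499(2800) − 2.3(48.5) = 37 − 42.47 + 139.72 − 111.55 = 22.7.
∂x/∂P_x = −1.37, so E_p = (−1.37)·(31/22.7) ≈ -1.87.
|E_p| > 1: demand is elastic.

-1.87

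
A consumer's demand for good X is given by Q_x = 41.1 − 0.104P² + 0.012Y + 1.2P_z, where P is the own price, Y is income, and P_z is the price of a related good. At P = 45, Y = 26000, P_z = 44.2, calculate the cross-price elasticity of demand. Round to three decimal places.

0.271

Substituting, Q_x = 41.1 − 0.104(45)² + 0.012(26000) + 1.2(44.2) = 41.1 − 210.6 + 312 + 53.04 = 195.54.
∂Q_x/∂P_z = +1.2, so E_xy = 1.2·(44.2/195.54) ≈ 0.271.
E_xy > 0: the goods are substitutes.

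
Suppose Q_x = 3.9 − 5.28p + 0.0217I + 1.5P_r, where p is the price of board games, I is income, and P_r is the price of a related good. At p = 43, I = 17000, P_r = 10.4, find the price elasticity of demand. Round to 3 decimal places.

First evaluate Q_x: 3.9 − 5.28(43) + 0.0217(17000) + 1.5(10.4) = 3.9 − 227.04 + 368.9 + 15.6 = 161.36.
∂Q_x/∂p = −5.28, so E_p = (−5.28)·(43/161.36) ≈ -1.407.
|E_p| > 1: demand is elastic.

-1.407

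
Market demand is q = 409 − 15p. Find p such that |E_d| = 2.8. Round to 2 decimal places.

Set −bp/(a − bp) = −2.8 ⇒ bp = 2.8(a − bp) ⇒ bp(1+2.8) = 2.8·a.
p = 2.8·409/(15·3.8) ≈ 20.09.

20.09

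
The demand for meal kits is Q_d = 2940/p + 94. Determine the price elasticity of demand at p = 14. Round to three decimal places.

At p = 14, Q_d = 304.
dQ_d/dp = −2940/p² = −15.
Point elasticity E = (dQ_d/dp)·(p/Q_d) = -15 × 14/304 ≈ -0.691.
|E| < 1, so demand is inelastic at this price.

-0.691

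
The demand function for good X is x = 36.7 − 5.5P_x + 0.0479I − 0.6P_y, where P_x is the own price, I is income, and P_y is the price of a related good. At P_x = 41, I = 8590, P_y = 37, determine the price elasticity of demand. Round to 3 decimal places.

-1.125

First evaluate x: 36.7 − 5.5(41) + 0.0479(8590) − 0.6(37) = 36.7 − 225.5 + 411.461 − 22.2 = 200.461.
∂x/∂P_x = −5.5, so E_p = (−5.5)·(41/200.461) ≈ -1.125.
|E_p| > 1: demand is elastic.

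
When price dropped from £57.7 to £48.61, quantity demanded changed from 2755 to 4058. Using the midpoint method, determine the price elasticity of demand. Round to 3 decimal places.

%Δq = (4058 − 2755)/[(2755 + 4058)/2] = 1303/3406.5 ≈ 0.3825.
%ΔP = (48.61 − 57.7)/[(57.7 + 48.61)/2] = -9.09/53.155 ≈ -0.1710.
Arc elasticity E = %Δq/%ΔP ≈ 0.3825/-0.1710 ≈ -2.237.
|E| > 1: demand is elastic over this range.

-2.237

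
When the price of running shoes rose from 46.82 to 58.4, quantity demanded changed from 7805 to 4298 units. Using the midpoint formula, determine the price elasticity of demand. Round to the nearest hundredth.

%ΔQ = (4298 − 7805)/[(7805 + 4298)/2] = -3507/6051.5 ≈ -0.5795.
%Δp = (58.4 − 46.82)/[(46.82 + 58.4)/2] = 11.58/52.61 ≈ 0.2201.
Arc elasticity E = %ΔQ/%Δp ≈ -0.5795/0.2201 ≈ -2.63.
|E| > 1: demand is elastic over this range.

-2.63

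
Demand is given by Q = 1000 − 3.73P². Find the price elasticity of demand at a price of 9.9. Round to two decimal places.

At P = 9.9, Q = 634.4227.
dQ/dP = −2·3.73·P = −73.854.
Point elasticity E = (dQ/dP)·(P/Q) = -73.854 × 9.9/634.4227 ≈ -1.15.
|E| > 1, so demand is elastic at this price.

-1.15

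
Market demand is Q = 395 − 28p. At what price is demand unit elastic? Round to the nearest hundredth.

For linear demand Q = a − bp, E = −bp/(a − bp). |E| = 1 ⇒ bp = a − bp ⇒ p = a/(2b).
p = 395/(2·28) ≈ 7.05.

7.05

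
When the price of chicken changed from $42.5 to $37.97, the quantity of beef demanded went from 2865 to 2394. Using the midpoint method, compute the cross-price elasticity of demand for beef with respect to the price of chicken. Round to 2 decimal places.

%ΔQ_x = (2394 − 2865)/[(2865+2394)/2] = -471/2629.5 ≈ -0.1791.
%ΔP_y = (37.97 − 42.5)/[(42.5+37.97)/2] ≈ -0.1126.
E_xy = -0.1791/-0.1126 ≈ 1.59.
E_xy > 0, so beef and chicken are substitutes.

1.59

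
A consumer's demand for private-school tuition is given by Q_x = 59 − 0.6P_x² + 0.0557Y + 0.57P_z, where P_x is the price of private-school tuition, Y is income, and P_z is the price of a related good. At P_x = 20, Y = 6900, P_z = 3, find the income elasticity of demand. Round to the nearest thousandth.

1.874

Evaluating quantity at (P_x, Y, P_z) gives Q_x = 59 − 0.6(20)² + 0.0557(6900) + 0.57(3) = 59 − 240 + 384.33 + 1.71 = 205.04.
∂Q_x/∂Y = +0.0557, so E_I = 0.0557·(6900/205.04) ≈ 1.874.
E_I > 1: normal good (luxury).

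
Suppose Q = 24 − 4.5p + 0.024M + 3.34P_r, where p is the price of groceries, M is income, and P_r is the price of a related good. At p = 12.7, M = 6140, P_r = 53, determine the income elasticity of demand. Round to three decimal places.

0.506

At the given point, Q = 24 − 4.5(12.7) + 0.024(6140) + 3.34(53) = 24 − 57.15 + 147.36 + 177.02 = 291.23.
∂Q/∂M = +0.024, so E_I = 0.024·(6140/291.23) ≈ 0.506.
E_I ∈ (0,1): normal good (necessity).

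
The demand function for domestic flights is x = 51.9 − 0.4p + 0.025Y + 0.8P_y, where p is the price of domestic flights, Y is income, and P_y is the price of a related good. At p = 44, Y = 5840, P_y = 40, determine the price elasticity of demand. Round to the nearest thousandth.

-0.083

x = 51.9 − 0.4(44) + 0.025(5840) + 0.8(40) = 51.9 − 17.6 + 146 + 32 = 212.3.
∂x/∂p = −0.4, so E_p = (−0.4)·(44/212.3) ≈ -0.083.
|E_p| < 1: demand is inelastic.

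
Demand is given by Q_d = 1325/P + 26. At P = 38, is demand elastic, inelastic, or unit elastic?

inelastic

At P = 38, Q_d = 60.8684.
dQ_d/dP = −1325/P² = −0.9176.
Point elasticity E = (dQ_d/dP)·(P/Q_d) = -0.9176 × 38/60.8684 ≈ -0.573.
|E| ≈ 0.573 < 1, so demand is inelastic.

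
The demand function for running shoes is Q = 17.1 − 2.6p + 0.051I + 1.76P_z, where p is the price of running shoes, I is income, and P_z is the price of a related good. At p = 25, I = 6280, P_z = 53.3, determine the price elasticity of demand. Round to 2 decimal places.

At the given point, Q = 17.1 − 2.6(25) + 0.051(6280) + 1.76(53.3) = 17.1 − 65 + 320.28 + 93.808 = 366.188.
∂Q/∂p = −2.6, so E_p = (−2.6)·(25/366.188) ≈ -0.18.
|E_p| < 1: demand is inelastic.

-0.18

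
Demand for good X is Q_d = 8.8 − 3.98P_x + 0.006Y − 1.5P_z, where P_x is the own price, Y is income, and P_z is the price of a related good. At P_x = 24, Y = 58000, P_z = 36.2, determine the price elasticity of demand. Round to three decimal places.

-0.461

At the given point, Q_d = 8.8 − 3.98(24) + 0.006(58000) − 1.5(36.2) = 8.8 − 95.52 + 348 − 54.3 = 206.98.
∂Q_d/∂P_x = −3.98, so E_p = (−3.98)·(24/206.98) ≈ -0.461.
|E_p| < 1: demand is inelastic.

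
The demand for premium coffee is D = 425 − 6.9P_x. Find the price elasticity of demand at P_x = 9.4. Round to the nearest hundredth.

-0.18

At P_x = 9.4, D = 360.14.
dD/dP_x = −6.9.
Point elasticity E = (dD/dP_x)·(P_x/D) = -6.9 × 9.4/360.14 ≈ -0.18.
|E| < 1, so demand is inelastic at this price.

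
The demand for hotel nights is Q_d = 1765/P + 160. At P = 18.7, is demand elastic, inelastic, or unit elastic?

inelastic

At P = 18.7, Q_d = 254.385.
dQ_d/dP = −1765/P² = −5.0473.
Point elasticity E = (dQ_d/dP)·(P/Q_d) = -5.0473 × 18.7/254.385 ≈ -0.371.
|E| ≈ 0.371 < 1, so demand is inelastic.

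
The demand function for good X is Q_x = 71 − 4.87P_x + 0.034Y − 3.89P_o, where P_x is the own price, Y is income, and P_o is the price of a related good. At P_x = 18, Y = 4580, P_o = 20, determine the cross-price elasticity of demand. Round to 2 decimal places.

-1.27

Q_x = 71 − 4.87(18) + 0.034(4580) − 3.89(20) = 71 − 87.66 + 155.72 − 77.8 = 61.26.
∂Q_x/∂P_o = −3.89, so E_xy = -3.89·(20/61.26) ≈ -1.27.
E_xy < 0: the goods are complements.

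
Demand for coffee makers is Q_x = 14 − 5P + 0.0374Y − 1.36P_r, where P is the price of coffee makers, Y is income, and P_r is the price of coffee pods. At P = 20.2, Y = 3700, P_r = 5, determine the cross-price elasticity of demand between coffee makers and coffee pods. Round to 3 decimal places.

First evaluate Q_x: 14 − 5(20.2) + 0.0374(3700) − 1.36(5) = 14 − 101 + 138.38 − 6.8 = 44.58.
∂Q_x/∂P_r = −1.36, so E_xy = -1.36·(5/44.58) ≈ -0.153.
E_xy < 0: the goods are complements.

-0.153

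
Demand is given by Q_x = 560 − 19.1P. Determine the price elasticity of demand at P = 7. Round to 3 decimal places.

At P = 7, Q_x = 426.3.
dQ_x/dP = −19.1.
Point elasticity E = (dQ_x/dP)·(P/Q_x) = -19.1 × 7/426.3 ≈ -0.314.
|E| < 1, so demand is inelastic at this price.

-0.314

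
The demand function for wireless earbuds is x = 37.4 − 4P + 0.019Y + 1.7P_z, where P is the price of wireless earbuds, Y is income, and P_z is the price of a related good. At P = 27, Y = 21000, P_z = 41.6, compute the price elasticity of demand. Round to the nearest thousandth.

-0.271

Evaluating quantity at (P, Y, P_z) gives x = 37.4 − 4(27) + 0.019(21000) + 1.7(41.6) = 37.4 − 108 + 399 + 70.72 = 399.12.
∂x/∂P = −4, so E_p = (−4)·(27/399.12) ≈ -0.271.
|E_p| < 1: demand is inelastic.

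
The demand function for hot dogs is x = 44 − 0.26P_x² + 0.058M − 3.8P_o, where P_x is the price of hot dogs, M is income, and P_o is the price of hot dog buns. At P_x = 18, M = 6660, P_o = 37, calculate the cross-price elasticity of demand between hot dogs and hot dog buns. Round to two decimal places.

x = 44 − 0.26(18)² + 0.058(6660) − 3.8(37) = 44 − 84.24 + 386.28 − 140.6 = 205.44.
∂x/∂P_o = −3.8, so E_xy = -3.8·(37/205.44) ≈ -0.68.
E_xy < 0: the goods are complements.

-0.68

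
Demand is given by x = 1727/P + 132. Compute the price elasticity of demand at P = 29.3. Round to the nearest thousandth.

-0.309

At P = 29.3, x = 190.942.
dx/dP = −1727/P² = −2.0117.
Point elasticity E = (dx/dP)·(P/x) = -2.0117 × 29.3/190.942 ≈ -0.309.
|E| < 1, so demand is inelastic at this price.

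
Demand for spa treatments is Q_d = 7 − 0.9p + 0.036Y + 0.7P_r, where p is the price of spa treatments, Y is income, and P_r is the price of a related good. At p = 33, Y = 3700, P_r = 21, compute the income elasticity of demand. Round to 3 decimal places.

Substituting, Q_d = 7 − 0.9(33) + 0.036(3700) + 0.7(21) = 7 − 29.7 + 133.2 + 14.7 = 125.2.
∂Q_d/∂Y = +0.036, so E_I = 0.036·(3700/125.2) ≈ 1.064.
E_I > 1: normal good (luxury).

1.064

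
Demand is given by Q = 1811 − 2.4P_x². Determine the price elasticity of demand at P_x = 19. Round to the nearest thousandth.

At P_x = 19, Q = 944.6.
dQ/dP_x = −2·2.4·P_x = −91.2.
Point elasticity E = (dQ/dP_x)·(P_x/Q) = -91.2 × 19/944.6 ≈ -1.834.
|E| > 1, so demand is elastic at this price.

-1.834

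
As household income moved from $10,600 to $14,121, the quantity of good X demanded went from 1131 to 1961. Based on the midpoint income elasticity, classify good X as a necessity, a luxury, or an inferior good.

%ΔQ = (1961 − 1131)/[(1131+1961)/2] = 830/1546 ≈ 0.5369.
%ΔI = (14,121 − 10,600)/[(10,600+14,121)/2] = 3521/12360.5 ≈ 0.2849.
E_I = %ΔQ/%ΔI ≈ 1.885.
E_I > 1: normal good (luxury).

luxury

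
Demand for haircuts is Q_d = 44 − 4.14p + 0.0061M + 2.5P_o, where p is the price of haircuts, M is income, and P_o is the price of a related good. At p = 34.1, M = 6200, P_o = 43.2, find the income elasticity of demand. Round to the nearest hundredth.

0.78

First evaluate Q_d: 44 − 4.14(34.1) + 0.0061(6200) + 2.5(43.2) = 44 − 141.174 + 37.82 + 108 = 48.646.
∂Q_d/∂M = +0.0061, so E_I = 0.0061·(6200/48.646) ≈ 0.78.
E_I ∈ (0,1): normal good (necessity).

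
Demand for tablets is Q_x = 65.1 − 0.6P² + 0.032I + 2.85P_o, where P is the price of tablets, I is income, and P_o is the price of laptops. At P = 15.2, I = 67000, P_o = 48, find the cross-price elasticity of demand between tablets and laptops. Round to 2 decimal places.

Evaluating quantity at (P, I, P_o) gives Q_x = 65.1 − 0.6(15.2)² + 0.032(67000) + 2.85(48) = 65.1 − 138.624 + 2144 + 136.8 = 2207.276.
∂Q_x/∂P_o = +2.85, so E_xy = 2.85·(48/2207.276) ≈ 0.06.
E_xy > 0: the goods are substitutes.

0.06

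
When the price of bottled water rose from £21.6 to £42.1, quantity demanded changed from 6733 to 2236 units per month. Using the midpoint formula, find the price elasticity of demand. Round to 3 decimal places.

%Δq = (2236 − 6733)/[(6733 + 2236)/2] = -4497/4484.5 ≈ -1.0028.
%ΔP = (42.1 − 21.6)/[(21.6 + 42.1)/2] = 20.5/31.85 ≈ 0.6436.
Arc elasticity E = %Δq/%ΔP ≈ -1.0028/0.6436 ≈ -1.558.
|E| > 1: demand is elastic over this range.

-1.558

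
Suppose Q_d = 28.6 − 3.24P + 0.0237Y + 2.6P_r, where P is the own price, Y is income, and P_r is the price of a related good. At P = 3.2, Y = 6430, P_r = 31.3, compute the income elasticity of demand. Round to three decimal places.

0.605

First evaluate Q_d: 28.6 − 3.24(3.2) + 0.0237(6430) + 2.6(31.3) = 28.6 − 10.368 + 152.391 + 81.38 = 252.003.
∂Q_d/∂Y = +0.0237, so E_I = 0.0237·(6430/252.003) ≈ 0.605.
E_I ∈ (0,1): normal good (necessity).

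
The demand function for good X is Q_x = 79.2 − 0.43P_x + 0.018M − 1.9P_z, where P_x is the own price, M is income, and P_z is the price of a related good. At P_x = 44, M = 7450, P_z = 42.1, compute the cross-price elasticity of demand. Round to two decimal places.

Evaluating quantity at (P_x, M, P_z) gives Q_x = 79.2 − 0.43(44) + 0.018(7450) − 1.9(42.1) = 79.2 − 18.92 + 134.1 − 79.99 = 114.39.
∂Q_x/∂P_z = −1.9, so E_xy = -1.9·(42.1/114.39) ≈ -0.70.
E_xy < 0: the goods are complements.

-0.70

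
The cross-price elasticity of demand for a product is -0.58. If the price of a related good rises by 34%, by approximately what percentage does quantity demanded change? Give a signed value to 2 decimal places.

-19.72

%ΔQ ≈ E × %ΔP_y = (-0.58) × (34%) = -19.72%.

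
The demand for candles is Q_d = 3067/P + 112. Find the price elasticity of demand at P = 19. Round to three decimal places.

-0.590

At P = 19, Q_d = 273.4211.
dQ_d/dP = −3067/P² = −8.4958.
Point elasticity E = (dQ_d/dP)·(P/Q_d) = -8.4958 × 19/273.4211 ≈ -0.590.
|E| < 1, so demand is inelastic at this price.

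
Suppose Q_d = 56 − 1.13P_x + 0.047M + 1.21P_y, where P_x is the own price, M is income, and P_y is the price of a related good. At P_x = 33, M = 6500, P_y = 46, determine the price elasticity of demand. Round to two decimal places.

-0.10

Evaluating quantity at (P_x, M, P_y) gives Q_d = 56 − 1.13(33) + 0.047(6500) + 1.21(46) = 56 − 37.29 + 305.5 + 55.66 = 379.87.
∂Q_d/∂P_x = −1.13, so E_p = (−1.13)·(33/379.87) ≈ -0.10.
|E_p| < 1: demand is inelastic.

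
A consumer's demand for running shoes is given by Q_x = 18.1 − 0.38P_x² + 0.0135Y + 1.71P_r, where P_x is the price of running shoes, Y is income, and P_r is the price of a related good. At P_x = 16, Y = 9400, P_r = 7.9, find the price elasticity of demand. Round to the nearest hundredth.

-3.18

Evaluating quantity at (P_x, Y, P_r) gives Q_x = 18.1 − 0.38(16)² + 0.0135(9400) + 1.71(7.9) = 18.1 − 97.28 + 126.9 + 13.509 = 61.229.
∂Q_x/∂P_x = −2·0.38·P_x = -12.16, so E_p = -12.16·(16/61.229) ≈ -3.18.
|E_p| > 1: demand is elastic.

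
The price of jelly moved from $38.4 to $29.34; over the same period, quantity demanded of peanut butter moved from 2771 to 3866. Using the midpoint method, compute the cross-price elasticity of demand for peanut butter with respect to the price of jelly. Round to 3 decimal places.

%ΔQ_x = (3866 − 2771)/[(2771+3866)/2] = 1095/3318.5 ≈ 0.3300.
%ΔP_y = (29.34 − 38.4)/[(38.4+29.34)/2] ≈ -0.2675.
E_xy = 0.3300/-0.2675 ≈ -1.234.
E_xy < 0, so peanut butter and jelly are complements.

-1.234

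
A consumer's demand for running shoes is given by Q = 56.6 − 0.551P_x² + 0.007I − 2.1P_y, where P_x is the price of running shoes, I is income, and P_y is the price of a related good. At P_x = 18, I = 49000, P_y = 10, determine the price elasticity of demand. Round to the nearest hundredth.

-1.78

Evaluating quantity at (P_x, I, P_y) gives Q = 56.6 − 0.551(18)² + 0.007(49000) − 2.1(10) = 56.6 − 178.524 + 343 − 21 = 200.076.
∂Q/∂P_x = −2·0.551·P_x = -19.836, so E_p = -19.836·(18/200.076) ≈ -1.78.
|E_p| > 1: demand is elastic.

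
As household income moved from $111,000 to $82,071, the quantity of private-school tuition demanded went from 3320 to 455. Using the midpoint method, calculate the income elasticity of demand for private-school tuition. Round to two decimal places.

5.07

%ΔQ = (455 − 3320)/[(3320+455)/2] = -2865/1887.5 ≈ -1.5179.
%ΔY = (82,071 − 111,000)/[(111,000+82,071)/2] = -28929/96535.5 ≈ -0.2997.
E_I = %ΔQ/%ΔY ≈ 5.07.
E_I > 1: normal good (luxury).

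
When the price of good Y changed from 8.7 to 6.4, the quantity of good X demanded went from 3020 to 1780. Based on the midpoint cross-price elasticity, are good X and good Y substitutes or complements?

substitutes

%ΔQ_x = (1780 − 3020)/[(3020+1780)/2] = -1240/2400 ≈ -0.5167.
%ΔP_y = (6.4 − 8.7)/[(8.7+6.4)/2] ≈ -0.3046.
E_xy = -0.5167/-0.3046 ≈ 1.696.
E_xy > 0, so the goods are substitutes.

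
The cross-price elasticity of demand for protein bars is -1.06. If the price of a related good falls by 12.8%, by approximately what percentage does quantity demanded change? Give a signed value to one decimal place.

%ΔQ ≈ E × %ΔP_y = (-1.06) × (-12.8%) ≈ 13.6%.

13.6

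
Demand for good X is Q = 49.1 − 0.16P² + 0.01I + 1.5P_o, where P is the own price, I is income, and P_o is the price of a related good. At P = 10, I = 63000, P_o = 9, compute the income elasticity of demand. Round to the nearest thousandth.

Q = 49.1 − 0.16(10)² + 0.01(63000) + 1.5(9) = 49.1 − 16 + 630 + 13.5 = 676.6.
∂Q/∂I = +0.01, so E_I = 0.01·(63000/676.6) ≈ 0.931.
E_I ∈ (0,1): normal good (necessity).

0.931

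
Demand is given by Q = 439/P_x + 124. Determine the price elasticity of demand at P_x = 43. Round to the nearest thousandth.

-0.076

At P_x = 43, Q = 134.2093.
dQ/dP_x = −439/P_x² = −0.2374.
Point elasticity E = (dQ/dP_x)·(P_x/Q) = -0.2374 × 43/134.2093 ≈ -0.076.
|E| < 1, so demand is inelastic at this price.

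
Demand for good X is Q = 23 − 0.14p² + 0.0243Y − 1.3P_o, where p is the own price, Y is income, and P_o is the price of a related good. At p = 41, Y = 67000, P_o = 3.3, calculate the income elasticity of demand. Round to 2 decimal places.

At the given point, Q = 23 − 0.14(41)² + 0.0243(67000) − 1.3(3.3) = 23 − 235.34 + 1628.1 − 4.29 = 1411.47.
∂Q/∂Y = +0.0243, so E_I = 0.0243·(67000/1411.47) ≈ 1.15.
E_I > 1: normal good (luxury).

1.15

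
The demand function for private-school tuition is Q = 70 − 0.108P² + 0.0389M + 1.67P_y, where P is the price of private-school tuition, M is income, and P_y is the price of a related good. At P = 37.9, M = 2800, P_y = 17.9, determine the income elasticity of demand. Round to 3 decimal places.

2.029

Substituting, Q = 70 − 0.108(37.9)² + 0.0389(2800) + 1.67(17.9) = 70 − 155.1323 + 108.92 + 29.893 = 53.6807.
∂Q/∂M = +0.0389, so E_I = 0.0389·(2800/53.6807) ≈ 2.029.
E_I > 1: normal good (luxury).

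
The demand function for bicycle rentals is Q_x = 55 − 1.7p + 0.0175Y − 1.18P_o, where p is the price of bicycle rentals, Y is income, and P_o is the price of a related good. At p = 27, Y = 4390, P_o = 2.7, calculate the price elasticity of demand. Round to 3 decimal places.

-0.555

At the given point, Q_x = 55 − 1.7(27) + 0.0175(4390) − 1.18(2.7) = 55 − 45.9 + 76.825 − 3.186 = 82.739.
∂Q_x/∂p = −1.7, so E_p = (−1.7)·(27/82.739) ≈ -0.555.
|E_p| < 1: demand is inelastic.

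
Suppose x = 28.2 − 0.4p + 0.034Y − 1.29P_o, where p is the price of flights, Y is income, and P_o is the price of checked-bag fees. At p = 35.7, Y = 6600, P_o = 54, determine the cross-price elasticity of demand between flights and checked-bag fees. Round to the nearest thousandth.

-0.413

At the given point, x = 28.2 − 0.4(35.7) + 0.034(6600) − 1.29(54) = 28.2 − 14.28 + 224.4 − 69.66 = 168.66.
∂x/∂P_o = −1.29, so E_xy = -1.29·(54/168.66) ≈ -0.413.
E_xy < 0: the goods are complements.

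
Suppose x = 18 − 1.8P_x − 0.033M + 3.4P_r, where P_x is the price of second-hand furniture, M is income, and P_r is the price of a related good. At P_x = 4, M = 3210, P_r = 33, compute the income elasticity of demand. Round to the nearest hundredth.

-6.21

Evaluating quantity at (P_x, M, P_r) gives x = 18 − 1.8(4) − 0.033(3210) + 3.4(33) = 18 − 7.2 − 105.93 + 112.2 = 17.07.
∂x/∂M = −0.033, so E_I = -0.033·(3210/17.07) ≈ -6.21.
E_I < 0: inferior good.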